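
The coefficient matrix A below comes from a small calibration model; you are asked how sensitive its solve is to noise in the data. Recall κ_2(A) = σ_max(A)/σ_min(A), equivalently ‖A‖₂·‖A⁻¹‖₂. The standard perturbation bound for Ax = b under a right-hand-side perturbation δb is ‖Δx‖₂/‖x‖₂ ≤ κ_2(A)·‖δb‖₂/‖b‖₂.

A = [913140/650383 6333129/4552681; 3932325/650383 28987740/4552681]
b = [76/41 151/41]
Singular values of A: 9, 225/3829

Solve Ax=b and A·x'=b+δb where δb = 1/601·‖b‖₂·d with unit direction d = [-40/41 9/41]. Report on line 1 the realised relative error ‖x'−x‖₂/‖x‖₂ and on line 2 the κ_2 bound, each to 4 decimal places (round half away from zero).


0.0069
0.2548

from the listed singular values, σ₁ = 9, σ_n = 225/3829
condition number: 9 ÷ (225/3829) = 153.1600
κ_2(A)·‖δb‖/‖b‖ = 0.2548
solve Ax = b  →  x = [12.6297 -11.4146]
‖b‖₂ = 4.1231 and ‖x‖₂ = 17.0236
re-solving with b+δb shifts x by Δx of norm 0.1167
relative error = 0.0069
realised/bound (from unrounded values) ≈ 0.0269


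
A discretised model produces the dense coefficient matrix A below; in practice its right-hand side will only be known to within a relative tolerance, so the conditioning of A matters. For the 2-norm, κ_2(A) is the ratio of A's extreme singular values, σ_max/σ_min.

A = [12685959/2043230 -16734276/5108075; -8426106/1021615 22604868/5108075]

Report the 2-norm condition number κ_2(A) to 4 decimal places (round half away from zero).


form AᵀA = [17797224201705/166991553316 -11864647339974/208739441645; -11864647339974/208739441645 31640642021664/1043697208225] with trace 1977485028129/14445636100 and determinant 749554884/3611409025
eigenvalues of AᵀA: λ = (tr ± √(tr²−4·det))/2 = 13689/100, 219024/144456361
κ_2(A) = √(λ_max/λ_min) = √((13689/100) / (219024/144456361)) = 300.4750

300.4750


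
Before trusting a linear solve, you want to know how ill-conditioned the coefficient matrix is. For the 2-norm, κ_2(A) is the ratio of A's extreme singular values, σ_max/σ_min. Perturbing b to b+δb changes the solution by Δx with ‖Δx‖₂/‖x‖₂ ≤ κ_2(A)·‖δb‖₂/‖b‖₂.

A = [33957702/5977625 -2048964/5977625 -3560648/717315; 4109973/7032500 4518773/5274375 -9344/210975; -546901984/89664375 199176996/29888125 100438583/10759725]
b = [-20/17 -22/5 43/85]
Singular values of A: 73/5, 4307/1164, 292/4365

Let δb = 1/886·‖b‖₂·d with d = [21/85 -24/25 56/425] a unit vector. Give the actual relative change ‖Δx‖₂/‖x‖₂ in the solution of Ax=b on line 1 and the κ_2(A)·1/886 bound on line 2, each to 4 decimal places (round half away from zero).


0.0013
0.2463

largest singular value 73/5, smallest 292/4365
κ = σ_max/σ_min = (73/5)/(292/4365) = 218.2500
bound on ‖Δx‖/‖x‖: κ·ε = 218.2500·1/886 = 0.2463
solve Ax = b  →  x = [34.2775 -26.3838 41.2872]
‖b‖₂ = 4.5826 and ‖x‖₂ = 59.7970
with δb = [0.0013 -0.0050 0.0007], A·Δx = δb → ‖Δx‖ = 0.0773
realised ‖Δx‖/‖x‖ = 0.0013
tightness: 0.0013 against a bound of 0.2463 (unrounded ratio ≈ 0.0052)


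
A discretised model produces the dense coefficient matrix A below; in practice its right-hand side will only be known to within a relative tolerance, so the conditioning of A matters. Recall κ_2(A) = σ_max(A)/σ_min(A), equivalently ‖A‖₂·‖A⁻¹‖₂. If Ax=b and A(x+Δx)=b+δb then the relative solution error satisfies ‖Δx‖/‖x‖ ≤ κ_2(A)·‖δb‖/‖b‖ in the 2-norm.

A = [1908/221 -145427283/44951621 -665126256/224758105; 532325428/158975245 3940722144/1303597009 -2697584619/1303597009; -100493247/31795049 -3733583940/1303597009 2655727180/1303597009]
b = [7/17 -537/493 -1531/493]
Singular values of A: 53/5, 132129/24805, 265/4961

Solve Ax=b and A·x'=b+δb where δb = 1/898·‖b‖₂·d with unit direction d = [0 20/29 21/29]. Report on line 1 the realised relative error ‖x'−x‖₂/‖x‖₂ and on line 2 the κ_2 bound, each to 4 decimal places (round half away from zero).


from the listed singular values, σ₁ = 53/5, σ_n = 265/4961
κ = σ_max/σ_min = (53/5)/(265/4961) = 198.4400
worst-case relative error ≤ 198.4400 × 1/898 = 0.2210
solve Ax = b  →  x = [-21.5138 -11.2048 -50.6543]
2-norm of b is 3.3166; of x, 56.1627
re-solving with b+δb shifts x by Δx of norm 0.0691
realised ‖Δx‖/‖x‖ = 0.0012
realised/bound (from unrounded values) ≈ 0.0056

0.0012
0.2210


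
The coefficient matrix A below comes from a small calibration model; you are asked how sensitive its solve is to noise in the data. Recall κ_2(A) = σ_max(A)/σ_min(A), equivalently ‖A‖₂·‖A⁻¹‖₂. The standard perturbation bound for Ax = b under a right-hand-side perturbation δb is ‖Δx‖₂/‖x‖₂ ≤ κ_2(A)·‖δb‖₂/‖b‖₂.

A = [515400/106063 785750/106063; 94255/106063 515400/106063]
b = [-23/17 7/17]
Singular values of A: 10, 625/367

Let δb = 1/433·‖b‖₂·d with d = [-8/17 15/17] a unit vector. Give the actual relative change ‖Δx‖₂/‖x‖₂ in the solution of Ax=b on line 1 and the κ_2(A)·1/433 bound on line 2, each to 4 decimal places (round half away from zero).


0.0032
0.0136

largest singular value 10, smallest 625/367
κ = σ_max/σ_min = 10/(625/367) = 5.8720
κ_2(A)·‖δb‖/‖b‖ = 0.0136
solve Ax = b  →  x = [-0.5652 0.1881]
2-norm of b is 1.4142; of x, 0.5957
with δb = [-0.0015 0.0029], A·Δx = δb → ‖Δx‖ = 0.0019
relative error = 0.0032
tightness: 0.0032 against a bound of 0.0136 (unrounded ratio ≈ 0.2374)


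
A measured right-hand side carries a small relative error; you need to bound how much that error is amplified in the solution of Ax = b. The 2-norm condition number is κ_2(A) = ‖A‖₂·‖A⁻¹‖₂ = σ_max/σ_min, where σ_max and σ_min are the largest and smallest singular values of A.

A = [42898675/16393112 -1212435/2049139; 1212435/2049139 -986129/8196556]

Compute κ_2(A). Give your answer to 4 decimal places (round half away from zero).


214.5440

AᵀA = [1150729464025/159865628224 -32363527455/19983203528; -32363527455/19983203528 14570153761/39966407056]; tr = 719220749/95101504, det = 1890625/1521624064
solving λ² − 719220749/95101504·λ + 1890625/1521624064 = 0 gives λ = 121/16, 15625/95101504
κ_2(A) = √(λ_max/λ_min) = √((121/16) / (15625/95101504)) = 214.5440


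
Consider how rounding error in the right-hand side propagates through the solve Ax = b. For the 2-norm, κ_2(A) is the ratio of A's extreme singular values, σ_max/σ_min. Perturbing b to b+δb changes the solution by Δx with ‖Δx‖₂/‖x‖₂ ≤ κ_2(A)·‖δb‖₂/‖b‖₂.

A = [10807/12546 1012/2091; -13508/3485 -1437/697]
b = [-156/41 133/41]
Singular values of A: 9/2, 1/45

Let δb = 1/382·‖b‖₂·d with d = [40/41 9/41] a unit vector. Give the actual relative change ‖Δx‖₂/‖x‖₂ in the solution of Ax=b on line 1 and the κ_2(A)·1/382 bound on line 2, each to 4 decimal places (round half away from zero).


from the listed singular values, σ₁ = 9/2, σ_n = 1/45
κ = σ_max/σ_min = (9/2)/(1/45) = 202.5000
bound on ‖Δx‖/‖x‖: κ·ε = 202.5000·1/382 = 0.5301
solve Ax = b  →  x = [62.7451 -119.5359]
2-norm of b is 5.0000; of x, 135.0029
re-solving with b+δb shifts x by Δx of norm 0.5890
relative error = 0.0044
so the bound overstates the realised error by a factor of ≈ 121.5026 (computed from the unrounded values)

0.0044
0.5301


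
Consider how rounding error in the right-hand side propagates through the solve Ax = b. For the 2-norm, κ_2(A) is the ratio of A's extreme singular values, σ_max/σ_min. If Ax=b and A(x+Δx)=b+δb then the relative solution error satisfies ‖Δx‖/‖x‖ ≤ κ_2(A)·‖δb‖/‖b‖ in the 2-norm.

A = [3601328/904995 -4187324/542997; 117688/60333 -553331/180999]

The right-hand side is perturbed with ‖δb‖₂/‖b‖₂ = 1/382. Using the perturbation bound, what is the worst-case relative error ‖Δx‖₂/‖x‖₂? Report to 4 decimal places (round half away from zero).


0.0804

AᵀA = [95182947136/4846248225 -106570094728/2907748935; -106570094728/2907748935 120054787225/1744649361]; tr = 13349537041/150921225, det = 1249198336/150921225
char-poly roots: 2209/25 and 565504/6036849
so κ_2 = √((2209/25) / (565504/6036849)) = 30.7125
worst-case relative error ≤ 30.7125 × 1/382 = 0.0804


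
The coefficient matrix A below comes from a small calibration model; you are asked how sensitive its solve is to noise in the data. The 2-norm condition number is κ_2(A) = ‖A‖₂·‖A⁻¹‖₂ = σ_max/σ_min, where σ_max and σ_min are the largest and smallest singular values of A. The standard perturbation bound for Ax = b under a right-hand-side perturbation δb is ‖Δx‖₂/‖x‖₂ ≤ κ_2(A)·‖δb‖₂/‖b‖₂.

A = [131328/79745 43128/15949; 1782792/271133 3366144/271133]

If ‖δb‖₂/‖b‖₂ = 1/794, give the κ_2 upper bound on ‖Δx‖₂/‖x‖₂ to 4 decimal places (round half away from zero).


0.0980

AᵀA = [50233836096/1093294225 18823643136/218658845; 18823643136/218658845 7060364352/43731769]; tr = 784577664/3783025, det = 26873856/3783025
solving λ² − 784577664/3783025·λ + 26873856/3783025 = 0 gives λ = 5184/25, 5184/151321
so κ_2 = √((5184/25) / (5184/151321)) = 77.8000
κ_2(A)·‖δb‖/‖b‖ = 0.0980


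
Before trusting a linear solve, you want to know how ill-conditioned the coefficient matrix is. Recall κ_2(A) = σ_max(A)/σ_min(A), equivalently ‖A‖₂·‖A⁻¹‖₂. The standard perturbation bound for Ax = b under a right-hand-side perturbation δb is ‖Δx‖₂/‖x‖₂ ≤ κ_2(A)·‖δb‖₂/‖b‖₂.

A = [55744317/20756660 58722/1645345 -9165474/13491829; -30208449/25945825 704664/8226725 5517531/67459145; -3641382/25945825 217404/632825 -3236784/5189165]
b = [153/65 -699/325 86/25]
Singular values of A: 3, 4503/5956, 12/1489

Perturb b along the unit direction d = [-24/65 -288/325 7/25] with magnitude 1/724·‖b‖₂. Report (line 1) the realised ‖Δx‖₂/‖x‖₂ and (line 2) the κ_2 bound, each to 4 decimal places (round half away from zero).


largest singular value 3, smallest 12/1489
κ_2(A) = 3 / (12/1489) = 372.2500
worst-case relative error ≤ 372.2500 × 1/724 = 0.5142
solve Ax = b  →  x = [25.8426 220.8379 110.3006]
‖b‖₂ = 4.6904 and ‖x‖₂ = 248.2004
re-solving with b+δb shifts x by Δx of norm 0.8039
dividing the unrounded norms, ‖Δx‖/‖x‖ = 0.0032
tightness: 0.0032 against a bound of 0.5142 (unrounded ratio ≈ 0.0063)

0.0032
0.5142


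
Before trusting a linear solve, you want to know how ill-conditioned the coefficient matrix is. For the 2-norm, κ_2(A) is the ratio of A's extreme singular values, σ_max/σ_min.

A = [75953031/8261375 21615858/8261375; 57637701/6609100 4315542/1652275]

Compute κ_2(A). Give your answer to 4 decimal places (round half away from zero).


M = AᵀA = [208507040551161/1298460250000 7601431460931/162307531250; 7601431460931/162307531250 1109206760904/81153765625]. tr(M)=362006957961/2077536400, det(M)=29648025/20775364
eigenvalues of AᵀA: λ = (tr ± √(tr²−4·det))/2 = 4356/25, 680625/83101456
κ = σ_max/σ_min = (66/5)/(825/9116) = 145.8560

145.8560


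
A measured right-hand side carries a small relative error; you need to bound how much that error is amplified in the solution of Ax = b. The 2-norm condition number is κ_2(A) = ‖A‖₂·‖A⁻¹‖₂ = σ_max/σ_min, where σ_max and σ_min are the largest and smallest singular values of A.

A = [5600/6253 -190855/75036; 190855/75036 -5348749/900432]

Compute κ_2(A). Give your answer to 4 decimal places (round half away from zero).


AᵀA = [242257225/33315984 -6951129955/399791808; -6951129955/399791808 200321933329/4797501696]; tr = 1391757241/28387584, det = 37515625/28387584
char-poly roots: 49 and 765625/28387584
σ_max=√49=7, σ_min=√(765625/28387584)=(875/5328) → κ = 42.6240

42.6240


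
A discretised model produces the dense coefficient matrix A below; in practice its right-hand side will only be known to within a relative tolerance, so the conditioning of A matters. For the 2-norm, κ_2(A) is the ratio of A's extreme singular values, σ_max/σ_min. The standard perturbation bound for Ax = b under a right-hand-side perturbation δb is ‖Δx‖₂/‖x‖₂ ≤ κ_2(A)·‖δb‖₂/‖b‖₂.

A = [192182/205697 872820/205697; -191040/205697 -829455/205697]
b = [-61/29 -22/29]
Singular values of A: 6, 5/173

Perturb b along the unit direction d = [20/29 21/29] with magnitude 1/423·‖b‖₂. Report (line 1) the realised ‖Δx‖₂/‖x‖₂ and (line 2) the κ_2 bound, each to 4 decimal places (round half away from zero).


0.0026
0.4908

from the listed singular values, σ₁ = 6, σ_n = 5/173
condition number: 6 ÷ (5/173) = 207.6000
bound on ‖Δx‖/‖x‖: κ·ε = 207.6000·1/423 = 0.4908
solve Ax = b  →  x = [67.4756 -15.3528]
‖b‖ = 2.2361, ‖x‖ = 69.2002
re-solving with b+δb shifts x by Δx of norm 0.1829
realised ‖Δx‖/‖x‖ = 0.0026
tightness: 0.0026 against a bound of 0.4908 (unrounded ratio ≈ 0.0054)


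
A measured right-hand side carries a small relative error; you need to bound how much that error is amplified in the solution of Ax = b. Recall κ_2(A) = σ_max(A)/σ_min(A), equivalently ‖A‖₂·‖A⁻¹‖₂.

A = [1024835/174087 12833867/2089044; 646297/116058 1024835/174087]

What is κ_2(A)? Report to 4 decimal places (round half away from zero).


310.5000

form AᵀA = [9465452341/144144036 29815524655/432432108; 29815524655/432432108 375683041729/5189185296] with trace 851889805/6170256 and determinant 4879681/24681024
char-poly roots: 2209/16 and 2209/1542564
σ_max=√(2209/16)=(47/4), σ_min=√(2209/1542564)=(47/1242) → κ = 310.5000


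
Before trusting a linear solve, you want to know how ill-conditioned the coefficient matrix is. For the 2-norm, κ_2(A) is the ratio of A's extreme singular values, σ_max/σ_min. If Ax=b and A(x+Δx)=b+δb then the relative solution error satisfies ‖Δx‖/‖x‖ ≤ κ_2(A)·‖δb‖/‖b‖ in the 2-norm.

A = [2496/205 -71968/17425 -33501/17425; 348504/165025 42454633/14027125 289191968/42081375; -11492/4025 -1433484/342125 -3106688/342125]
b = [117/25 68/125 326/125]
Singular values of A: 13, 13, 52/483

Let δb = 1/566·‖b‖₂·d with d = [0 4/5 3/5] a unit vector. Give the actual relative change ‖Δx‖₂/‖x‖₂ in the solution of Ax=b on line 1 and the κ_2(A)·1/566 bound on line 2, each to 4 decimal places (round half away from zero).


0.0048
0.2133

from the listed singular values, σ₁ = 13, σ_n = 52/483
condition number: 13 ÷ (52/483) = 120.7500
perturbation bound = 120.7500·1/566 = 0.2133
solve Ax = b  →  x = [-3.7777 -16.1598 8.3570]
‖b‖₂ = 5.3852 and ‖x‖₂ = 18.5809
δb = ε·‖b‖·d = [0.0000 0.0076 0.0057]; solving A·Δx = δb gives ‖Δx‖ = 0.0884
realised ‖Δx‖/‖x‖ = 0.0048
so the bound overstates the realised error by a factor of ≈ 44.8550 (computed from the unrounded values)


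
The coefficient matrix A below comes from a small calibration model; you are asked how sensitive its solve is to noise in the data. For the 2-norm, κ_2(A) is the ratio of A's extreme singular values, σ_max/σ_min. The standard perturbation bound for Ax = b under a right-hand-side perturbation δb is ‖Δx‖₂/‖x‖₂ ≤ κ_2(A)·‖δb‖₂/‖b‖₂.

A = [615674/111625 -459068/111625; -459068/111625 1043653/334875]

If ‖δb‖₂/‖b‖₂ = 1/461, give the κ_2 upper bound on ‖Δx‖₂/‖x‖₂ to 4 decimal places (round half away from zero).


M = AᵀA = [23591916116/498405625 -53080655636/1495216875; -53080655636/1495216875 119436097681/4485650625]. tr(M)=13270533709/179426025, det(M)=13675204/179426025
λ_max, λ_min = (13270533709/179426025 ± √176097250171726160281/32193698447300625)/2 = 1849/25, 7396/7177041
so κ_2 = √((1849/25) / (7396/7177041)) = 267.9000
κ_2(A)·‖δb‖/‖b‖ = 0.5811

0.5811


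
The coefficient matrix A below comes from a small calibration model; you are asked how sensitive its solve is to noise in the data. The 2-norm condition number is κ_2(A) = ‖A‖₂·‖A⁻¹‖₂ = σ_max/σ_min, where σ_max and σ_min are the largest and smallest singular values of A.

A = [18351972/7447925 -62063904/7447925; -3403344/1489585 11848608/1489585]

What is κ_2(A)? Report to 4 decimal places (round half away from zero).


256.8250

M = AᵀA = [744784347024/65959080625 -2553052618368/65959080625; -2553052618368/65959080625 8753467262976/65959080625]. tr(M)=15197202576/105534529, det(M)=33177600/105534529
eigenvalues of AᵀA: λ = (tr ± √(tr²−4·det))/2 = 144, 230400/105534529
σ_max=√144=12, σ_min=√(230400/105534529)=(480/10273) → κ = 256.8250


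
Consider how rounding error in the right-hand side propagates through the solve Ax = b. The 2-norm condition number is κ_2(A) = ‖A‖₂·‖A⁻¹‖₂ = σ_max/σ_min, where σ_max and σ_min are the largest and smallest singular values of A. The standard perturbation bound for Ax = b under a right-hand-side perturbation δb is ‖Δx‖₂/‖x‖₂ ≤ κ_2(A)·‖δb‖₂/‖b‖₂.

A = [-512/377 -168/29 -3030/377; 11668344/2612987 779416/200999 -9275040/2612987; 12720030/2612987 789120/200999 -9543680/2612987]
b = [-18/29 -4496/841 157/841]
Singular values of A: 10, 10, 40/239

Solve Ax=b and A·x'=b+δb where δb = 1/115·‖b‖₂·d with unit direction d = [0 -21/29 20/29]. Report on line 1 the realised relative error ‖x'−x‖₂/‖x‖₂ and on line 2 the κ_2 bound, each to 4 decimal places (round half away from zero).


0.0117
0.5196

largest singular value 10, smallest 40/239
κ = σ_max/σ_min = 10/(40/239) = 59.7500
κ_2(A)·‖δb‖/‖b‖ = 0.5196
solve Ax = b  →  x = [17.4231 -14.5000 7.5846]
‖b‖ = 5.3852, ‖x‖ = 23.9027
re-solving with b+δb shifts x by Δx of norm 0.2798
realised ‖Δx‖/‖x‖ = 0.0117
so the bound overstates the realised error by a factor of ≈ 44.3862 (computed from the unrounded values)


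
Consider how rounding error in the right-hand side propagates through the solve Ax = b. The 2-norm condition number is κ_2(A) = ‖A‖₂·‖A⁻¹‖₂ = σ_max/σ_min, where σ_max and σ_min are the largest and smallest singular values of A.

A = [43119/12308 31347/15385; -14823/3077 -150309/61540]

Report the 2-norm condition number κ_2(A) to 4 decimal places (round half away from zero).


form AᵀA = [5374789425/151486864 178984080/9467929; 178984080/9467929 1532597841/151486864] with trace 11950497/262088 and determinant 13286025/8386816
eigenvalues of AᵀA: λ = (tr ± √(tr²−4·det))/2 = 729/16, 18225/524176
κ = σ_max/σ_min = (27/4)/(135/724) = 36.2000

36.2000


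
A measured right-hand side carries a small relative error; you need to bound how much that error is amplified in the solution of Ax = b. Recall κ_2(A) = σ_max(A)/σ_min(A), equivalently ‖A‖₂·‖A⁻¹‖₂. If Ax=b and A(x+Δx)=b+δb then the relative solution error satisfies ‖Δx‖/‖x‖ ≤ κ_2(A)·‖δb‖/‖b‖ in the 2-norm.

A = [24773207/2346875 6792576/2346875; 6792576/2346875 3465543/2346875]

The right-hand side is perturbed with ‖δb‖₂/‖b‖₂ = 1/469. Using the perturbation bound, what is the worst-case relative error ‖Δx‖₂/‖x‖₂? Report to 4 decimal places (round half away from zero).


0.0384

form AᵀA = [1055761398049/8812515625 306902168832/8812515625; 306902168832/8812515625 93038523201/8812515625] with trace 1838079874/14100025 and determinant 29322225/564001
char-poly roots: 3249/25 and 225625/564001
κ = σ_max/σ_min = (57/5)/(475/751) = 18.0240
bound on ‖Δx‖/‖x‖: κ·ε = 18.0240·1/469 = 0.0384


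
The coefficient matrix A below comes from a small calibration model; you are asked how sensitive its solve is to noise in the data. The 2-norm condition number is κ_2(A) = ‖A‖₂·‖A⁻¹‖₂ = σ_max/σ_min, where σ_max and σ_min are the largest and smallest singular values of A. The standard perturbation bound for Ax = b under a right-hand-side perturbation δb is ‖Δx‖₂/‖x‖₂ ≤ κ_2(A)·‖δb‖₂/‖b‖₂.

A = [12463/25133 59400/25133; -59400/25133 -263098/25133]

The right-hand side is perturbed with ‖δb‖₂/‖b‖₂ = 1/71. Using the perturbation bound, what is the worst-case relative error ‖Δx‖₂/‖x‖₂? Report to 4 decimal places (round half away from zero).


form AᵀA = [89846009/15406529 399227400/15406529; 399227400/15406529 1774363844/15406529] with trace 45468533/375769 and determinant 58564/375769
char-poly roots: 121 and 484/375769
so κ_2 = √(121 / (484/375769)) = 306.5000
bound on ‖Δx‖/‖x‖: κ·ε = 306.5000·1/71 = 4.3169

4.3169


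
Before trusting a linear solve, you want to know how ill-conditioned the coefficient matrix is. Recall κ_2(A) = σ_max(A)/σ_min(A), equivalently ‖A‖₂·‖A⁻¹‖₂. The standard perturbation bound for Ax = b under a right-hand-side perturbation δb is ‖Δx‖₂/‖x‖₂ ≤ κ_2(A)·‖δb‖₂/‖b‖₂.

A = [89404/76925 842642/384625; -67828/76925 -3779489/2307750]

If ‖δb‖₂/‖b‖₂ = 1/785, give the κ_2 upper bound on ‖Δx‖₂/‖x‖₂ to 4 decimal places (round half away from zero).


AᵀA = [503748512/236698225 14167371442/3550473375; 14167371442/3550473375 1593847061881/213028402500]; tr = 7083808729/737122500, det = 3694084/4607015625
char-poly roots: 961/100 and 15376/184280625
κ = σ_max/σ_min = (31/10)/(124/13575) = 339.3750
perturbation bound = 339.3750·1/785 = 0.4323

0.4323


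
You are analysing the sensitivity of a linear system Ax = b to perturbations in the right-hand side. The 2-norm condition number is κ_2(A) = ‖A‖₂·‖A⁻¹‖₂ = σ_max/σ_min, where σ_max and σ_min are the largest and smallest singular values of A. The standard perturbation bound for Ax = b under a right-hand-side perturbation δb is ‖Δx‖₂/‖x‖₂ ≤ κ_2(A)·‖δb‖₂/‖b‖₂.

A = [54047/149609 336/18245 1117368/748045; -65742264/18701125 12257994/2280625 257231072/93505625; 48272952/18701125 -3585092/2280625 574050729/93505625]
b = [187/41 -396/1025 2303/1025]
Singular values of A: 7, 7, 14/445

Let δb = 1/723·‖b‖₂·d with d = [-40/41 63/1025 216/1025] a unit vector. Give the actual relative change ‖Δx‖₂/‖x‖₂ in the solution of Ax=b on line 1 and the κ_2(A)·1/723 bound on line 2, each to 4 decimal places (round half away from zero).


0.0018
0.3077

largest singular value 7, smallest 14/445
condition number: 7 ÷ (14/445) = 222.5000
bound on ‖Δx‖/‖x‖: κ·ε = 222.5000·1/723 = 0.3077
solve Ax = b  →  x = [99.4111 76.1714 -21.9282]
2-norm of b is 5.0990; of x, 127.1437
δb = ε·‖b‖·d = [-0.0069 0.0004 0.0015]; solving A·Δx = δb gives ‖Δx‖ = 0.2242
relative error = 0.0018
so the bound overstates the realised error by a factor of ≈ 174.5445 (computed from the unrounded values)


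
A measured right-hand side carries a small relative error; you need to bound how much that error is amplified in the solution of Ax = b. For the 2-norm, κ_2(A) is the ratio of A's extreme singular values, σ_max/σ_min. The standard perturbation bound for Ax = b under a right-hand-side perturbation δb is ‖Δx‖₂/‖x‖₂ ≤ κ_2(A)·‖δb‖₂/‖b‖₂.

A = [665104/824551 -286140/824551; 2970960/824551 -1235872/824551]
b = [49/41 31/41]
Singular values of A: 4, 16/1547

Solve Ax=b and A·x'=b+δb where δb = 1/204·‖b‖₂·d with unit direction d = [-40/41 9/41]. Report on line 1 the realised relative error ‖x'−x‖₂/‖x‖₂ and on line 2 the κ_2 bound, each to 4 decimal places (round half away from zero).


largest singular value 4, smallest 16/1547
κ_2(A) = 4 / (16/1547) = 386.7500
worst-case relative error ≤ 386.7500 × 1/204 = 1.8958
solve Ax = b  →  x = [-36.9567 -89.3462]
‖b‖₂ = 1.4142 and ‖x‖₂ = 96.6878
re-solving with b+δb shifts x by Δx of norm 0.6703
dividing the unrounded norms, ‖Δx‖/‖x‖ = 0.0069
so the bound overstates the realised error by a factor of ≈ 273.4745 (computed from the unrounded values)

0.0069
1.8958


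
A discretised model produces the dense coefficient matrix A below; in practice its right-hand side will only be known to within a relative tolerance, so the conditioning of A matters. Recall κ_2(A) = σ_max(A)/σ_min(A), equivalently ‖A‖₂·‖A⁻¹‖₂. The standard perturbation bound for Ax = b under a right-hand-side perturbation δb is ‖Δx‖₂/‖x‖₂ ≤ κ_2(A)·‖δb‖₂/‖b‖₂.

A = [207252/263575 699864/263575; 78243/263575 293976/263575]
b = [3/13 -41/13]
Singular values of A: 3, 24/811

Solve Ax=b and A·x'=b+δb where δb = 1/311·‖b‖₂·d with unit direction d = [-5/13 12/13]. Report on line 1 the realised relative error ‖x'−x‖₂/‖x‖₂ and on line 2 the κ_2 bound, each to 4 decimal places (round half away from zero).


0.0034
0.3260

largest singular value 3, smallest 24/811
condition number: 3 ÷ (24/811) = 101.3750
κ_2(A)·‖δb‖/‖b‖ = 0.3260
solve Ax = b  →  x = [97.2267 -28.7050]
‖b‖ = 3.1623, ‖x‖ = 101.3755
δb = ε·‖b‖·d = [-0.0039 0.0094]; solving A·Δx = δb gives ‖Δx‖ = 0.3436
realised ‖Δx‖/‖x‖ = 0.0034
realised/bound (from unrounded values) ≈ 0.0104


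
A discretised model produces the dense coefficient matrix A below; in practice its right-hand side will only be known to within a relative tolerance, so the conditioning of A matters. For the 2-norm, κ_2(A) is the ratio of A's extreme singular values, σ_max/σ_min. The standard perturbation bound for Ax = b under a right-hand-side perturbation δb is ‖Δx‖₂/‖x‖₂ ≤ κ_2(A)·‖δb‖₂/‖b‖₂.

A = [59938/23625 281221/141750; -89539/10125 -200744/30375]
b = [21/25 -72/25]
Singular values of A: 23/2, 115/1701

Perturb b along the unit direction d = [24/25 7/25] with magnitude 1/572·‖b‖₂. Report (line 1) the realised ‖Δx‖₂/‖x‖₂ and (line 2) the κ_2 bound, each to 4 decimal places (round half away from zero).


from the listed singular values, σ₁ = 23/2, σ_n = 115/1701
condition number: (23/2) ÷ (115/1701) = 170.1000
perturbation bound = 170.1000·1/572 = 0.2974
solve Ax = b  →  x = [0.2087 0.1565]
2-norm of b is 3.0000; of x, 0.2609
re-solving with b+δb shifts x by Δx of norm 0.0776
relative error = 0.2974
realised/bound = 1 exactly: the bound is attained for this b and d

0.2974
0.2974


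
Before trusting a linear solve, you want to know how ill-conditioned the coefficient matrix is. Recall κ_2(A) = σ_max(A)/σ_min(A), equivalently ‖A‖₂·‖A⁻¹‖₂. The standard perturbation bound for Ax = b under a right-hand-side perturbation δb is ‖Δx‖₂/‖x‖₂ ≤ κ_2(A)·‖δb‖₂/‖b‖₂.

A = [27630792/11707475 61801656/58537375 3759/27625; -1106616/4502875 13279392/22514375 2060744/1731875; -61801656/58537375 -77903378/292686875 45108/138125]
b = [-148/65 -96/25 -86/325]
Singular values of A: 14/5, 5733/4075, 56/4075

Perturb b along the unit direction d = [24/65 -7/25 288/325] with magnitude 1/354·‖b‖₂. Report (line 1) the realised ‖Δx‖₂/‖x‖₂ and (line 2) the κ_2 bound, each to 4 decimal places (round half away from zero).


0.3136
0.5756

σ_max = 14/5, σ_min = 56/4075
κ_2(A) = (14/5) / (56/4075) = 203.7500
perturbation bound = 203.7500·1/354 = 0.5756
solve Ax = b  →  x = [-0.1447 -1.5098 -2.5087]
‖b‖₂ = 4.4721 and ‖x‖₂ = 2.9315
re-solving with b+δb shifts x by Δx of norm 0.9193
realised ‖Δx‖/‖x‖ = 0.3136
realised/bound (from unrounded values) ≈ 0.5448


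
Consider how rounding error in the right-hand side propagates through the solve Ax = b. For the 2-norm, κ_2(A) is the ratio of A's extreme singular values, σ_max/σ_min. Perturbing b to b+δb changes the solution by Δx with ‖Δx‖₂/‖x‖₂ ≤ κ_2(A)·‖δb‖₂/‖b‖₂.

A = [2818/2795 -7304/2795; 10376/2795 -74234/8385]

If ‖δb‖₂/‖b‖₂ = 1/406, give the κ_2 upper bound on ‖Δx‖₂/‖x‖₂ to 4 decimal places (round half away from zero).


form AᵀA = [355700/24037 -2560000/72111; -2560000/72111 18433300/216333] with trace 1664200/16641 and determinant 10000/16641
eigenvalues of AᵀA: λ = (tr ± √(tr²−4·det))/2 = 100, 100/16641
so κ_2 = √(100 / (100/16641)) = 129.0000
worst-case relative error ≤ 129.0000 × 1/406 = 0.3177

0.3177


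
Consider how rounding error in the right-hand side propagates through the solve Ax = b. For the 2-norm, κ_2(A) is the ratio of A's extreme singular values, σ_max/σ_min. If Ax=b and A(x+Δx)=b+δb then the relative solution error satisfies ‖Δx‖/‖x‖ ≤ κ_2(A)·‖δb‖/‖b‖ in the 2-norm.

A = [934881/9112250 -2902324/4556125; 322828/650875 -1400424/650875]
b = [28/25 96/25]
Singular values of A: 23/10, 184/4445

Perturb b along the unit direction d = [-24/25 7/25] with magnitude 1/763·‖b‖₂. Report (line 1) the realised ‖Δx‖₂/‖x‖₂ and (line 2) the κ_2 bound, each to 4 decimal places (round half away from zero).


from the listed singular values, σ₁ = 23/10, σ_n = 184/4445
κ = σ_max/σ_min = (23/10)/(184/4445) = 55.5625
κ_2(A)·‖δb‖/‖b‖ = 0.0728
solve Ax = b  →  x = [0.3818 -1.6967]
‖b‖ = 4.0000, ‖x‖ = 1.7391
with δb = [-0.0050 0.0015], A·Δx = δb → ‖Δx‖ = 0.1266
realised ‖Δx‖/‖x‖ = 0.0728
realised/bound = 1 exactly: the bound is attained for this b and d

0.0728
0.0728


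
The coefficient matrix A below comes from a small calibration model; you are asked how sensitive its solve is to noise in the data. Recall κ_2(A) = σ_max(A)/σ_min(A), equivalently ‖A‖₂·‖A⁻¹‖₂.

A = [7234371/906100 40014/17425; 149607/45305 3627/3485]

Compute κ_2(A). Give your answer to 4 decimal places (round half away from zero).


111.5200

form AᵀA = [362656955889/4858090000 13220714619/607261250; 13220714619/607261250 1929998421/303630625] with trace 629659089/7772944 and determinant 4100625/7772944
solving λ² − 629659089/7772944·λ + 4100625/7772944 = 0 gives λ = 81, 50625/7772944
so κ_2 = √(81 / (50625/7772944)) = 111.5200


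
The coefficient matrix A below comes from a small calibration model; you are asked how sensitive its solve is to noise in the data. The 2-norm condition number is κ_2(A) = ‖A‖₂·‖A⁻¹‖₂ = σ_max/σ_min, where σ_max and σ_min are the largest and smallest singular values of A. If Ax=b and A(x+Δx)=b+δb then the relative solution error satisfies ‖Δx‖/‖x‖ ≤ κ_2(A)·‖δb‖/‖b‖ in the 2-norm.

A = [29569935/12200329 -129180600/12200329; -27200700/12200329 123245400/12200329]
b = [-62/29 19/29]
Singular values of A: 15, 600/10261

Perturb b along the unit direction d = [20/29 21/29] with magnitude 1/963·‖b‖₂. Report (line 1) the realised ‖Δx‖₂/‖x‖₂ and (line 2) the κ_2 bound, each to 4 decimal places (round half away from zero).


0.0023
0.2664

largest singular value 15, smallest 600/10261
κ = σ_max/σ_min = 15/(600/10261) = 256.5250
worst-case relative error ≤ 256.5250 × 1/963 = 0.2664
solve Ax = b  →  x = [-16.7138 -3.6239]
2-norm of b is 2.2361; of x, 17.1022
Δx = A⁻¹·δb where δb = 1/963·2.2361·d; ‖Δx‖ = 0.0397
realised ‖Δx‖/‖x‖ = 0.0023
tightness: 0.0023 against a bound of 0.2664 (unrounded ratio ≈ 0.0087)


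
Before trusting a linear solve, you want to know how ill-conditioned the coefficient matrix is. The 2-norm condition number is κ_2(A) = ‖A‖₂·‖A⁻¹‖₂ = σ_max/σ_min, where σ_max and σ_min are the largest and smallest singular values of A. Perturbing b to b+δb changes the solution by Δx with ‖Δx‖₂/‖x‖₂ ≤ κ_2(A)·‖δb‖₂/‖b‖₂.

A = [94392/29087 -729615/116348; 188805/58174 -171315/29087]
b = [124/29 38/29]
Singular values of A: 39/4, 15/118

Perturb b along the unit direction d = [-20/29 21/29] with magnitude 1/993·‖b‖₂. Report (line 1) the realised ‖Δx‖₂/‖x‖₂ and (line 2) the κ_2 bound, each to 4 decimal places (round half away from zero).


0.0023
0.0772

largest singular value 39/4, smallest 15/118
κ_2(A) = (39/4) / (15/118) = 76.7000
worst-case relative error ≤ 76.7000 × 1/993 = 0.0772
solve Ax = b  →  x = [-13.6893 -7.7659]
‖b‖₂ = 4.4721 and ‖x‖₂ = 15.7387
with δb = [-0.0031 0.0033], A·Δx = δb → ‖Δx‖ = 0.0354
dividing the unrounded norms, ‖Δx‖/‖x‖ = 0.0023
realised/bound (from unrounded values) ≈ 0.0291


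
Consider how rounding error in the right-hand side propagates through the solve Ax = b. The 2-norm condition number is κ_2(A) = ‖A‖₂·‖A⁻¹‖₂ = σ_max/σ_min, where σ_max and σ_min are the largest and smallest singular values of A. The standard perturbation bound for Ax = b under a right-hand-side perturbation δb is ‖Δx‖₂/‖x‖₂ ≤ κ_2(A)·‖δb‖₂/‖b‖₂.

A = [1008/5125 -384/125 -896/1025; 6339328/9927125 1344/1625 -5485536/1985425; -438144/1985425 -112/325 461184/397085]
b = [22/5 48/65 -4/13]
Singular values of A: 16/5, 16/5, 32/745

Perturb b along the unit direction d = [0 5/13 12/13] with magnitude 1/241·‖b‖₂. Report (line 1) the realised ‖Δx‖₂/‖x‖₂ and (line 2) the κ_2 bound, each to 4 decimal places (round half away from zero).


0.3091
0.3091

from the listed singular values, σ₁ = 16/5, σ_n = 32/745
κ = σ_max/σ_min = (16/5)/(32/745) = 74.5000
bound on ‖Δx‖/‖x‖: κ·ε = 74.5000·1/241 = 0.3091
solve Ax = b  →  x = [0.1372 -1.2500 -0.6098]
‖b‖₂ = 4.4721 and ‖x‖₂ = 1.3975
δb = ε·‖b‖·d = [0.0000 0.0071 0.0171]; solving A·Δx = δb gives ‖Δx‖ = 0.4320
realised ‖Δx‖/‖x‖ = 0.3091
realised/bound = 1 exactly: the bound is attained for this b and d


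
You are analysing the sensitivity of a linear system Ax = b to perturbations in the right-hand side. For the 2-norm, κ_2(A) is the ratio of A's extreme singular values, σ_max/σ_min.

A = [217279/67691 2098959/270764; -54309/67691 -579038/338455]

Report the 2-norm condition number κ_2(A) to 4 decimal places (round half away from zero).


AᵀA = [29839162/2725801 1431342333/54516020; 1431342333/54516020 68712244009/1090320400]; tr = 477206561/6451600, det = 3418801/6451600
solving λ² − 477206561/6451600·λ + 3418801/6451600 = 0 gives λ = 1849/25, 1849/258064
σ_max=√(1849/25)=(43/5), σ_min=√(1849/258064)=(43/508) → κ = 101.6000

101.6000


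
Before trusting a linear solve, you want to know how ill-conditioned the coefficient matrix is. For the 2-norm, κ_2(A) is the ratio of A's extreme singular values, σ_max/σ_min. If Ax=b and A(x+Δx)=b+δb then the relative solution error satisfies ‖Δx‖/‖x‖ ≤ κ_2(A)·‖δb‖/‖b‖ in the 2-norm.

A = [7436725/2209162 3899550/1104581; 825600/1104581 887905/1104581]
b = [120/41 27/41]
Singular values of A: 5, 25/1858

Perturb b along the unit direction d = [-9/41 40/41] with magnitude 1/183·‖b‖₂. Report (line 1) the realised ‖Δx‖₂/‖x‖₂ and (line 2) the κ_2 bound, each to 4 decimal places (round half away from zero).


2.0306
2.0306

from the listed singular values, σ₁ = 5, σ_n = 25/1858
condition number: 5 ÷ (25/1858) = 371.6000
perturbation bound = 371.6000·1/183 = 2.0306
solve Ax = b  →  x = [0.4138 0.4345]
2-norm of b is 3.0000; of x, 0.6000
re-solving with b+δb shifts x by Δx of norm 1.2184
realised ‖Δx‖/‖x‖ = 2.0306
so the bound is sharp here: realised error equals the bound


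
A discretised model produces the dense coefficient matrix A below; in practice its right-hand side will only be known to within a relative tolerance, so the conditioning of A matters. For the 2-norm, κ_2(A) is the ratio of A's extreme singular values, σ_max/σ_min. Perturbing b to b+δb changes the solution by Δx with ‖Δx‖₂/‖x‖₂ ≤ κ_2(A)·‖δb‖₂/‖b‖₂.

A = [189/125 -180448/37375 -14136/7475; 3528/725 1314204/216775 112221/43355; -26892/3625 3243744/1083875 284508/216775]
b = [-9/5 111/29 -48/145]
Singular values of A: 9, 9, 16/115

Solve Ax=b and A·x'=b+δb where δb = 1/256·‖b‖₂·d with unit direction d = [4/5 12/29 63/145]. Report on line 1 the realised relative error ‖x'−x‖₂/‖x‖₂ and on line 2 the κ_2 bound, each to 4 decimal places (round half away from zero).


from the listed singular values, σ₁ = 9, σ_n = 16/115
condition number: 9 ÷ (16/115) = 64.6875
worst-case relative error ≤ 64.6875 × 1/256 = 0.2527
solve Ax = b  →  x = [0.2267 0.3815 0.1590]
2-norm of b is 4.2426; of x, 0.4714
δb = ε·‖b‖·d = [0.0133 0.0069 0.0072]; solving A·Δx = δb gives ‖Δx‖ = 0.1191
realised ‖Δx‖/‖x‖ = 0.2527
tightness: 0.2527 against a bound of 0.2527; the bound is attained (ratio 1)

0.2527
0.2527


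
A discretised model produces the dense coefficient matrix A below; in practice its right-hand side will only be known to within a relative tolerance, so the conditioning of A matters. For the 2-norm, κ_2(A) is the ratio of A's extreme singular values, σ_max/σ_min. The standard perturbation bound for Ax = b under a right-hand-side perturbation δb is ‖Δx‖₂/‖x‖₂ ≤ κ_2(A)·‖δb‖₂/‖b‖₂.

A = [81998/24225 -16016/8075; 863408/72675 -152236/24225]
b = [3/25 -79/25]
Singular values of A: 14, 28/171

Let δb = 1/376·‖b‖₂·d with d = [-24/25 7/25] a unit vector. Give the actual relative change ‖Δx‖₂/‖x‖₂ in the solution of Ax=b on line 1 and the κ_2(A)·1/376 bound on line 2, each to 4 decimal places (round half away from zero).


0.0084
0.2274

largest singular value 14, smallest 28/171
κ_2(A) = 14 / (28/171) = 85.5000
worst-case relative error ≤ 85.5000 × 1/376 = 0.2274
solve Ax = b  →  x = [-3.0630 -5.2878]
‖b‖ = 3.1623, ‖x‖ = 6.1109
with δb = [-0.0081 0.0024], A·Δx = δb → ‖Δx‖ = 0.0514
realised ‖Δx‖/‖x‖ = 0.0084
so the bound overstates the realised error by a factor of ≈ 27.0541 (computed from the unrounded values)


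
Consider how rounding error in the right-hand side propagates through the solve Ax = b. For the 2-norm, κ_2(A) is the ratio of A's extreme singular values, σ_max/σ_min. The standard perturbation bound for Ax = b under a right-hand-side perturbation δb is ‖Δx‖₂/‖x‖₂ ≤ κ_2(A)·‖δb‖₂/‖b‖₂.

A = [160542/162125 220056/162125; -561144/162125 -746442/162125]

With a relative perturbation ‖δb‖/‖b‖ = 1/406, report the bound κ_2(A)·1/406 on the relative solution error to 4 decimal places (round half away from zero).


M = AᵀA = [545050116/42055225 726703488/42055225; 726703488/42055225 968960484/42055225]. tr(M)=60560424/1682209, det(M)=32400/1682209
char-poly roots: 36 and 900/1682209
σ_max=√36=6, σ_min=√(900/1682209)=(30/1297) → κ = 259.4000
perturbation bound = 259.4000·1/406 = 0.6389

0.6389


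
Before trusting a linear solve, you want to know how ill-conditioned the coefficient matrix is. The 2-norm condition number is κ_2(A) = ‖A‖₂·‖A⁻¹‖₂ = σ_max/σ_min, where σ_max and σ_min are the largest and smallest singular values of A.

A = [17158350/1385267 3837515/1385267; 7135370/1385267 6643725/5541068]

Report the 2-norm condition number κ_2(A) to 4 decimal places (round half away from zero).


AᵀA = [2043328282600/11354820481 919488574125/22709640962; 919488574125/22709640962 1655404875025/181677127696]; tr = 20433466625/108076816, det = 9150625/27019204
eigenvalues of AᵀA: λ = (tr ± √(tr²−4·det))/2 = 3025/16, 12100/6754801
so κ_2 = √((3025/16) / (12100/6754801)) = 324.8750

324.8750


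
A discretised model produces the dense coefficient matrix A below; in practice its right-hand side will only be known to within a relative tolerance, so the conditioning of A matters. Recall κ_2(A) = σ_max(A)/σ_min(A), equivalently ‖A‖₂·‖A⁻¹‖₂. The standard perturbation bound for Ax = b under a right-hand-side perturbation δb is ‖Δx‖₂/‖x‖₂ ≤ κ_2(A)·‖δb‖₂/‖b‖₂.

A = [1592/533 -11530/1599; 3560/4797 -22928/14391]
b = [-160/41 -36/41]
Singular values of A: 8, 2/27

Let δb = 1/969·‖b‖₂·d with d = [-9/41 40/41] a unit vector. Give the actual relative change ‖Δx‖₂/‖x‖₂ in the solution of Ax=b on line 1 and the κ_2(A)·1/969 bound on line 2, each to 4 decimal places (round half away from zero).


largest singular value 8, smallest 2/27
condition number: 8 ÷ (2/27) = 108.0000
worst-case relative error ≤ 108.0000 × 1/969 = 0.1115
solve Ax = b  →  x = [-0.1923 0.4615]
‖b‖₂ = 4.0000 and ‖x‖₂ = 0.5000
Δx = A⁻¹·δb where δb = 1/969·4.0000·d; ‖Δx‖ = 0.0557
dividing the unrounded norms, ‖Δx‖/‖x‖ = 0.1115
realised/bound = 1 exactly: the bound is attained for this b and d

0.1115
0.1115
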